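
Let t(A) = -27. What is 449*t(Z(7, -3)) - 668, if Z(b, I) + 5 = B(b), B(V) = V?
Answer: -12791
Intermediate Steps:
Z(b, I) = -5 + b
449*t(Z(7, -3)) - 668 = 449*(-27) - 668 = -12123 - 668 = -12791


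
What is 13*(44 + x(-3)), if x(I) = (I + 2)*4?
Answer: 520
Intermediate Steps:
x(I) = 8 + 4*I (x(I) = (2 + I)*4 = 8 + 4*I)
13*(44 + x(-3)) = 13*(44 + (8 + 4*(-3))) = 13*(44 + (8 - 12)) = 13*(44 - 4) = 13*40 = 520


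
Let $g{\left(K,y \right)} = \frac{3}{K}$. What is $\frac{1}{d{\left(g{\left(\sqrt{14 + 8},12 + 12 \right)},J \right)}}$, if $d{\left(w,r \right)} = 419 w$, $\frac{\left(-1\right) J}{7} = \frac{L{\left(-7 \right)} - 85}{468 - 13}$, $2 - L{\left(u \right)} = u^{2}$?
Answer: $\frac{\sqrt{22}}{1257} \approx 0.0037314$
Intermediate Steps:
$L{\left(u \right)} = 2 - u^{2}$
$J = \frac{132}{65}$ ($J = - 7 \frac{\left(2 - \left(-7\right)^{2}\right) - 85}{468 - 13} = - 7 \frac{\left(2 - 49\right) - 85}{455} = - 7 \left(\left(2 - 49\right) - 85\right) \frac{1}{455} = - 7 \left(-47 - 85\right) \frac{1}{455} = - 7 \left(\left(-132\right) \frac{1}{455}\right) = \left(-7\right) \left(- \frac{132}{455}\right) = \frac{132}{65} \approx 2.0308$)
$\frac{1}{d{\left(g{\left(\sqrt{14 + 8},12 + 12 \right)},J \right)}} = \frac{1}{419 \frac{3}{\sqrt{14 + 8}}} = \frac{1}{419 \frac{3}{\sqrt{22}}} = \frac{1}{419 \cdot 3 \frac{\sqrt{22}}{22}} = \frac{1}{419 \frac{3 \sqrt{22}}{22}} = \frac{1}{\frac{1257}{22} \sqrt{22}} = \frac{\sqrt{22}}{1257}$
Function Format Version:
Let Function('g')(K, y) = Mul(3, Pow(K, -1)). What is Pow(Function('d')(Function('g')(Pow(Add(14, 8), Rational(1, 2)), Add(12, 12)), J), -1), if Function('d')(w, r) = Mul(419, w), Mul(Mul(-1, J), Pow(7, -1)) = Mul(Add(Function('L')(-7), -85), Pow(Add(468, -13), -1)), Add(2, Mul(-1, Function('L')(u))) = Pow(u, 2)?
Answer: Mul(Rational(1, 1257), Pow(22, Rational(1, 2))) ≈ 0.0037314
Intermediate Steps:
Function('L')(u) = Add(2, Mul(-1, Pow(u, 2)))
J = Rational(132, 65) (J = Mul(-7, Mul(Add(Add(2, Mul(-1, Pow(-7, 2))), -85), Pow(Add(468, -13), -1))) = Mul(-7, Mul(Add(Add(2, Mul(-1, 49)), -85), Pow(455, -1))) = Mul(-7, Mul(Add(Add(2, -49), -85), Rational(1, 455))) = Mul(-7, Mul(Add(-47, -85), Rational(1, 455))) = Mul(-7, Mul(-132, Rational(1, 455))) = Mul(-7, Rational(-132, 455)) = Rational(132, 65) ≈ 2.0308)
Pow(Function('d')(Function('g')(Pow(Add(14, 8), Rational(1, 2)), Add(12, 12)), J), -1) = Pow(Mul(419, Mul(3, Pow(Pow(Add(14, 8), Rational(1, 2)), -1))), -1) = Pow(Mul(419, Mul(3, Pow(Pow(22, Rational(1, 2)), -1))), -1) = Pow(Mul(419, Mul(3, Mul(Rational(1, 22), Pow(22, Rational(1, 2))))), -1) = Pow(Mul(419, Mul(Rational(3, 22), Pow(22, Rational(1, 2)))), -1) = Pow(Mul(Rational(1257, 22), Pow(22, Rational(1, 2))), -1) = Mul(Rational(1, 1257), Pow(22, Rational(1, 2)))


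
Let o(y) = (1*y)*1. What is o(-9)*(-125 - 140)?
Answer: 2385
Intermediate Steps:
o(y) = y (o(y) = y*1 = y)
o(-9)*(-125 - 140) = -9*(-125 - 140) = -9*(-265) = 2385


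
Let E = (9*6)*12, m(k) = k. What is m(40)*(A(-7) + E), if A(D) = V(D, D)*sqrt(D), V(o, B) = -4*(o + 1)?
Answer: 25920 + 960*I*sqrt(7) ≈ 25920.0 + 2539.9*I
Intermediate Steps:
V(o, B) = -4 - 4*o (V(o, B) = -4*(1 + o) = -4 - 4*o)
E = 648 (E = 54*12 = 648)
A(D) = sqrt(D)*(-4 - 4*D) (A(D) = (-4 - 4*D)*sqrt(D) = sqrt(D)*(-4 - 4*D))
m(40)*(A(-7) + E) = 40*(4*sqrt(-7)*(-1 - 1*(-7)) + 648) = 40*(4*(I*sqrt(7))*(-1 + 7) + 648) = 40*(4*(I*sqrt(7))*6 + 648) = 40*(24*I*sqrt(7) + 648) = 40*(648 + 24*I*sqrt(7)) = 25920 + 960*I*sqrt(7)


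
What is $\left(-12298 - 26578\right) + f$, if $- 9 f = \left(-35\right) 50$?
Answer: $- \frac{348134}{9} \approx -38682.0$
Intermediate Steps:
$f = \frac{1750}{9}$ ($f = - \frac{\left(-35\right) 50}{9} = \left(- \frac{1}{9}\right) \left(-1750\right) = \frac{1750}{9} \approx 194.44$)
$\left(-12298 - 26578\right) + f = \left(-12298 - 26578\right) + \frac{1750}{9} = -38876 + \frac{1750}{9} = - \frac{348134}{9}$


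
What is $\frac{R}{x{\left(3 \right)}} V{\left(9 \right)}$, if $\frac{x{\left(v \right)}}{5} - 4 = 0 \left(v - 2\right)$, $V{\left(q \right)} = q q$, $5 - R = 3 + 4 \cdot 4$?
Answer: $- \frac{567}{10} \approx -56.7$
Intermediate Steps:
$R = -14$ ($R = 5 - \left(3 + 4 \cdot 4\right) = 5 - \left(3 + 16\right) = 5 - 19 = -14$)
$V{\left(q \right)} = q^{2}$
$x{\left(v \right)} = 20$ ($x{\left(v \right)} = 20 + 5 \cdot 0 \left(v - 2\right) = 20 + 5 \cdot 0 \left(-2 + v\right) = 20 + 5 \cdot 0 = 20 + 0 = 20$)
$\frac{R}{x{\left(3 \right)}} V{\left(9 \right)} = - \frac{14}{20} \cdot 9^{2} = \left(-14\right) \frac{1}{20} \cdot 81 = \left(- \frac{7}{10}\right) 81 = - \frac{567}{10}$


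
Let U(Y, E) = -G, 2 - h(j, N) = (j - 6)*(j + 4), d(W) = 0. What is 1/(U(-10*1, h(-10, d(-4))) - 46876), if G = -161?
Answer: -1/46715 ≈ -2.1406e-5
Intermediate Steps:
h(j, N) = 2 - (-6 + j)*(4 + j) (h(j, N) = 2 - (j - 6)*(j + 4) = 2 - (-6 + j)*(4 + j))
U(Y, E) = 161 (U(Y, E) = -1*(-161) = 161)
1/(U(-10*1, h(-10, d(-4))) - 46876) = 1/(161 - 46876) = 1/(-46715) = -1/46715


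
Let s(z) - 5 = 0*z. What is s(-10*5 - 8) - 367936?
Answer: -367931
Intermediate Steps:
s(z) = 5 (s(z) = 5 + 0*z = 5 + 0 = 5)
s(-10*5 - 8) - 367936 = 5 - 367936 = -367931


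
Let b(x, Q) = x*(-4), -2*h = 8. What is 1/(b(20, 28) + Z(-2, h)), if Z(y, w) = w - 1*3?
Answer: -1/87 ≈ -0.011494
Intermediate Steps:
h = -4 (h = -1/2*8 = -4)
Z(y, w) = -3 + w (Z(y, w) = w - 3 = -3 + w)
b(x, Q) = -4*x
1/(b(20, 28) + Z(-2, h)) = 1/(-4*20 + (-3 - 4)) = 1/(-80 - 7) = 1/(-87) = -1/87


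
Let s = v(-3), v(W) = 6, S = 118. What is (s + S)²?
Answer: 15376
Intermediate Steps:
s = 6
(s + S)² = (6 + 118)² = 124² = 15376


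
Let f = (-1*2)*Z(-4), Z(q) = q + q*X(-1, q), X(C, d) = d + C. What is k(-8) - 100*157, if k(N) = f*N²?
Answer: -17748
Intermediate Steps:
X(C, d) = C + d
Z(q) = q + q*(-1 + q)
f = -32 (f = -1*2*(-4)² = -2*16 = -32)
k(N) = -32*N²
k(-8) - 100*157 = -32*(-8)² - 100*157 = -32*64 - 15700 = -2048 - 15700 = -17748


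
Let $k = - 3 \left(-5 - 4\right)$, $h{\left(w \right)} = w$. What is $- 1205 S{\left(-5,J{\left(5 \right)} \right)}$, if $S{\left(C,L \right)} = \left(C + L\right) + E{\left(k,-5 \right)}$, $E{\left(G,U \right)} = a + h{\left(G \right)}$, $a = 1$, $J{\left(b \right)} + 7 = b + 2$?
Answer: $-27715$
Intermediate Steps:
$J{\left(b \right)} = -5 + b$ ($J{\left(b \right)} = -7 + \left(b + 2\right) = -7 + \left(2 + b\right) = -5 + b$)
$k = 27$ ($k = \left(-3\right) \left(-9\right) = 27$)
$E{\left(G,U \right)} = 1 + G$
$S{\left(C,L \right)} = 28 + C + L$ ($S{\left(C,L \right)} = \left(C + L\right) + \left(1 + 27\right) = \left(C + L\right) + 28 = 28 + C + L$)
$- 1205 S{\left(-5,J{\left(5 \right)} \right)} = - 1205 \left(28 - 5 + \left(-5 + 5\right)\right) = - 1205 \left(28 - 5 + 0\right) = \left(-1205\right) 23 = -27715$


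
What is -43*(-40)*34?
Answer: 58480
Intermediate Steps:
-43*(-40)*34 = 1720*34 = 58480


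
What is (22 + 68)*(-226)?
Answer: -20340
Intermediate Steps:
(22 + 68)*(-226) = 90*(-226) = -20340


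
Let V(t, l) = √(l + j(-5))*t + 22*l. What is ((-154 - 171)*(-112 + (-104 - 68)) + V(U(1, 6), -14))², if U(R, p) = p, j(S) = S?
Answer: 8462527380 + 1103904*I*√19 ≈ 8.4625e+9 + 4.8118e+6*I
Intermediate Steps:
V(t, l) = 22*l + t*√(-5 + l) (V(t, l) = √(l - 5)*t + 22*l = √(-5 + l)*t + 22*l = t*√(-5 + l) + 22*l = 22*l + t*√(-5 + l))
((-154 - 171)*(-112 + (-104 - 68)) + V(U(1, 6), -14))² = ((-154 - 171)*(-112 + (-104 - 68)) + (22*(-14) + 6*√(-5 - 14)))² = (-325*(-112 - 172) + (-308 + 6*√(-19)))² = (-325*(-284) + (-308 + 6*(I*√19)))² = (92300 + (-308 + 6*I*√19))² = (91992 + 6*I*√19)²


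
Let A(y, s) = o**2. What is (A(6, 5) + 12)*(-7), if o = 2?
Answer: -112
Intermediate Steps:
A(y, s) = 4 (A(y, s) = 2**2 = 4)
(A(6, 5) + 12)*(-7) = (4 + 12)*(-7) = 16*(-7) = -112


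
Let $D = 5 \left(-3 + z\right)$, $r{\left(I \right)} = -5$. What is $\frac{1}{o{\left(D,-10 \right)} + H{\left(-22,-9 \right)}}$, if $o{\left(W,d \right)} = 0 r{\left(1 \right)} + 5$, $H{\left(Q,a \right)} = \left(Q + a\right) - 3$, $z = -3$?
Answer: $- \frac{1}{29} \approx -0.034483$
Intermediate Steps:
$H{\left(Q,a \right)} = -3 + Q + a$
$D = -30$ ($D = 5 \left(-3 - 3\right) = 5 \left(-6\right) = -30$)
$o{\left(W,d \right)} = 5$ ($o{\left(W,d \right)} = 0 \left(-5\right) + 5 = 0 + 5 = 5$)
$\frac{1}{o{\left(D,-10 \right)} + H{\left(-22,-9 \right)}} = \frac{1}{5 - 34} = \frac{1}{-29} = - \frac{1}{29}$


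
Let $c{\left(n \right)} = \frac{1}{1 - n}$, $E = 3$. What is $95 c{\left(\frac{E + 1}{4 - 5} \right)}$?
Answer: $19$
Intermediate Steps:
$95 c{\left(\frac{E + 1}{4 - 5} \right)} = 95 \left(- \frac{1}{-1 + \frac{3 + 1}{4 - 5}}\right) = 95 \left(- \frac{1}{-1 + \frac{4}{-1}}\right) = 95 \left(- \frac{1}{-1 + 4 \left(-1\right)}\right) = 95 \left(- \frac{1}{-1 - 4}\right) = 95 \left(- \frac{1}{-5}\right) = 95 \left(\left(-1\right) \left(- \frac{1}{5}\right)\right) = 95 \cdot \frac{1}{5} = 19$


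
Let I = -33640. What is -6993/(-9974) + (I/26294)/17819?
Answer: 1638057123569/2336573003782 ≈ 0.70105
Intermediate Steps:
-6993/(-9974) + (I/26294)/17819 = -6993/(-9974) - 33640/26294/17819 = -6993*(-1/9974) - 33640*1/26294*(1/17819) = 6993/9974 - 16820/13147*1/17819 = 6993/9974 - 16820/234266393 = 1638057123569/2336573003782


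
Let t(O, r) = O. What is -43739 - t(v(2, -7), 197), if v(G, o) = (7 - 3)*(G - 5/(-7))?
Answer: -306249/7 ≈ -43750.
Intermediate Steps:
v(G, o) = 20/7 + 4*G (v(G, o) = 4*(G - 5*(-⅐)) = 4*(G + 5/7) = 4*(5/7 + G) = 20/7 + 4*G)
-43739 - t(v(2, -7), 197) = -43739 - (20/7 + 4*2) = -43739 - (20/7 + 8) = -43739 - 1*76/7 = -43739 - 76/7 = -306249/7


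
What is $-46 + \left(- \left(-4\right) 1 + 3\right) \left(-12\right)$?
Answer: $-130$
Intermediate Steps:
$-46 + \left(- \left(-4\right) 1 + 3\right) \left(-12\right) = -46 + \left(\left(-1\right) \left(-4\right) + 3\right) \left(-12\right) = -46 + \left(4 + 3\right) \left(-12\right) = -46 + 7 \left(-12\right) = -46 - 84 = -130$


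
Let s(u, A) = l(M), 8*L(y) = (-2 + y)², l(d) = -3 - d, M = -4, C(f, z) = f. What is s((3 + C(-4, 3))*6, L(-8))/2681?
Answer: 1/2681 ≈ 0.00037300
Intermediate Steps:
L(y) = (-2 + y)²/8
s(u, A) = 1 (s(u, A) = -3 - 1*(-4) = -3 + 4 = 1)
s((3 + C(-4, 3))*6, L(-8))/2681 = 1/2681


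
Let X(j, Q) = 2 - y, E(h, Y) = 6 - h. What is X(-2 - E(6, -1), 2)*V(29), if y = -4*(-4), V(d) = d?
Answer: -406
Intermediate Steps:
y = 16
X(j, Q) = -14 (X(j, Q) = 2 - 1*16 = 2 - 16 = -14)
X(-2 - E(6, -1), 2)*V(29) = -14*29 = -406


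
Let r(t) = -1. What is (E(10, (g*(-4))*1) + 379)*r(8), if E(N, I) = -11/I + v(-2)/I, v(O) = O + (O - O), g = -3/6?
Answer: -745/2 ≈ -372.50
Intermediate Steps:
g = -½ (g = -3*⅙ = -½ ≈ -0.50000)
v(O) = O (v(O) = O + 0 = O)
E(N, I) = -13/I (E(N, I) = -11/I - 2/I = -13/I)
(E(10, (g*(-4))*1) + 379)*r(8) = (-13/(-½*(-4)*1) + 379)*(-1) = (-13/(2*1) + 379)*(-1) = (-13/2 + 379)*(-1) = (745/2)*(-1) = -745/2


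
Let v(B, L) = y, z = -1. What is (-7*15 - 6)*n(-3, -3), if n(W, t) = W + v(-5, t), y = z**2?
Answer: 222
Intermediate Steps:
y = 1 (y = (-1)**2 = 1)
v(B, L) = 1
n(W, t) = 1 + W (n(W, t) = W + 1 = 1 + W)
(-7*15 - 6)*n(-3, -3) = (-7*15 - 6)*(1 - 3) = (-105 - 6)*(-2) = -111*(-2) = 222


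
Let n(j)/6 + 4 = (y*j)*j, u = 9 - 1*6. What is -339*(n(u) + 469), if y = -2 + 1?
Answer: -132549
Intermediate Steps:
u = 3 (u = 9 - 6 = 3)
y = -1
n(j) = -24 - 6*j² (n(j) = -24 + 6*((-j)*j) = -24 + 6*(-j²) = -24 - 6*j²)
-339*(n(u) + 469) = -339*((-24 - 6*3²) + 469) = -339*((-24 - 6*9) + 469) = -339*((-24 - 54) + 469) = -339*(-78 + 469) = -339*391 = -132549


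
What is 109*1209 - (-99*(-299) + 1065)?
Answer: 101115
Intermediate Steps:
109*1209 - (-99*(-299) + 1065) = 131781 - (29601 + 1065) = 131781 - 1*30666 = 131781 - 30666 = 101115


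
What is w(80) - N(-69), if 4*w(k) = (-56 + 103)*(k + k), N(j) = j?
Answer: 1949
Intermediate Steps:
w(k) = 47*k/2 (w(k) = ((-56 + 103)*(k + k))/4 = (47*(2*k))/4 = (94*k)/4 = 47*k/2)
w(80) - N(-69) = (47/2)*80 - 1*(-69) = 1880 + 69 = 1949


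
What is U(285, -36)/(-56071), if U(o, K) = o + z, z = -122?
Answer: -163/56071 ≈ -0.0029070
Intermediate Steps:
U(o, K) = -122 + o (U(o, K) = o - 122 = -122 + o)
U(285, -36)/(-56071) = (-122 + 285)/(-56071) = 163*(-1/56071) = -163/56071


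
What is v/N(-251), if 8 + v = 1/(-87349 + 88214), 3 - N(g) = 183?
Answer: 6919/155700 ≈ 0.044438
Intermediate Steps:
N(g) = -180 (N(g) = 3 - 1*183 = 3 - 183 = -180)
v = -6919/865 (v = -8 + 1/(-87349 + 88214) = -8 + 1/865 = -6919/865 ≈ -7.9988)
v/N(-251) = -6919/865/(-180) = -6919/865*(-1/180) = 6919/155700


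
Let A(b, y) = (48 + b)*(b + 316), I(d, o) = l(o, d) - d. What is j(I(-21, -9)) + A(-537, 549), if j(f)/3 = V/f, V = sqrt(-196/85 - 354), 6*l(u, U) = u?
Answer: 108069 + 2*I*sqrt(2574310)/1105 ≈ 1.0807e+5 + 2.904*I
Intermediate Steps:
l(u, U) = u/6
V = I*sqrt(2574310)/85 (V = sqrt(-196*1/85 - 354) = sqrt(-196/85 - 354) = sqrt(-30286/85) = I*sqrt(2574310)/85 ≈ 18.876*I)
I(d, o) = -d + o/6 (I(d, o) = o/6 - d = -d + o/6)
A(b, y) = (48 + b)*(316 + b)
j(f) = 3*I*sqrt(2574310)/(85*f) (j(f) = 3*((I*sqrt(2574310)/85)/f) = 3*(I*sqrt(2574310)/(85*f)) = 3*I*sqrt(2574310)/(85*f))
j(I(-21, -9)) + A(-537, 549) = 3*I*sqrt(2574310)/(85*(-1*(-21) + (1/6)*(-9))) + (15168 + (-537)**2 + 364*(-537)) = 3*I*sqrt(2574310)/(85*(21 - 3/2)) + (15168 + 288369 - 195468) = 3*I*sqrt(2574310)/(85*(39/2)) + 108069 = (3/85)*I*sqrt(2574310)*(2/39) + 108069 = 2*I*sqrt(2574310)/1105 + 108069 = 108069 + 2*I*sqrt(2574310)/1105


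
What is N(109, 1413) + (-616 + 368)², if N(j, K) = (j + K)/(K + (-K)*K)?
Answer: 61355036551/997578 ≈ 61504.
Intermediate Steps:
N(j, K) = (K + j)/(K - K²)
N(109, 1413) + (-616 + 368)² = (-1*1413 - 1*109)/(1413*(-1 + 1413)) + (-616 + 368)² = (1/1413)*(-1413 - 109)/1412 + (-248)² = (1/1413)*(1/1412)*(-1522) + 61504 = -761/997578 + 61504 = 61355036551/997578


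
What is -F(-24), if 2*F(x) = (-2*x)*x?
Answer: 576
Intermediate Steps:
F(x) = -x**2 (F(x) = ((-2*x)*x)/2 = (-2*x**2)/2 = -x**2)
-F(-24) = -(-1)*(-24)**2 = -(-1)*576 = -1*(-576) = 576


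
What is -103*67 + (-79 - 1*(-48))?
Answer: -6932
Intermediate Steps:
-103*67 + (-79 - 1*(-48)) = -6901 + (-79 + 48) = -6901 - 31 = -6932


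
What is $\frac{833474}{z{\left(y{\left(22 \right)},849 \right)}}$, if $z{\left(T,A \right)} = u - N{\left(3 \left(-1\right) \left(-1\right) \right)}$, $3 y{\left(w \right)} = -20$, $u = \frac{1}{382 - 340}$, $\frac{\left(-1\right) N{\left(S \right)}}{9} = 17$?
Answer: $\frac{35005908}{6427} \approx 5446.7$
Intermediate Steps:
$N{\left(S \right)} = -153$ ($N{\left(S \right)} = \left(-9\right) 17 = -153$)
$u = \frac{1}{42} \approx 0.02381$
$y{\left(w \right)} = - \frac{20}{3}$ ($y{\left(w \right)} = \frac{1}{3} \left(-20\right) = - \frac{20}{3}$)
$z{\left(T,A \right)} = \frac{6427}{42}$ ($z{\left(T,A \right)} = \frac{1}{42} - -153 = \frac{1}{42} + 153 = \frac{6427}{42}$)
$\frac{833474}{z{\left(y{\left(22 \right)},849 \right)}} = \frac{833474}{\frac{6427}{42}} = 833474 \cdot \frac{42}{6427} = \frac{35005908}{6427}$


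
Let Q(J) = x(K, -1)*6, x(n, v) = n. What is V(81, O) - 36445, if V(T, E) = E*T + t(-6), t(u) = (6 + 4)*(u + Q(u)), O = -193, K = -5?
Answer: -52438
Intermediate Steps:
Q(J) = -30 (Q(J) = -5*6 = -30)
t(u) = -300 + 10*u (t(u) = (6 + 4)*(u - 30) = 10*(-30 + u) = -300 + 10*u)
V(T, E) = -360 + E*T (V(T, E) = E*T + (-300 + 10*(-6)) = E*T + (-300 - 60) = E*T - 360 = -360 + E*T)
V(81, O) - 36445 = (-360 - 193*81) - 36445 = (-360 - 15633) - 36445 = -15993 - 36445 = -52438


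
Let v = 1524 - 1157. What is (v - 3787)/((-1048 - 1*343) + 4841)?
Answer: -114/115 ≈ -0.99130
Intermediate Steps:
v = 367
(v - 3787)/((-1048 - 1*343) + 4841) = (367 - 3787)/((-1048 - 1*343) + 4841) = -3420/((-1048 - 343) + 4841) = -3420/(-1391 + 4841) = -3420/3450 = -3420*1/3450 = -114/115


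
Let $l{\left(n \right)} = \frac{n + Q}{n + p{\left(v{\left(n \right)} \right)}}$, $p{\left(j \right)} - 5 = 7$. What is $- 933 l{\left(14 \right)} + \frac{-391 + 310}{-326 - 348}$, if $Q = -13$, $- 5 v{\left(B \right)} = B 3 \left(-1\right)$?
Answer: $- \frac{156684}{4381} \approx -35.764$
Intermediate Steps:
$v{\left(B \right)} = \frac{3 B}{5}$ ($v{\left(B \right)} = - \frac{B 3 \left(-1\right)}{5} = - \frac{3 B \left(-1\right)}{5} = - \frac{\left(-3\right) B}{5} = \frac{3 B}{5}$)
$p{\left(j \right)} = 12$ ($p{\left(j \right)} = 5 + 7 = 12$)
$l{\left(n \right)} = \frac{-13 + n}{12 + n}$ ($l{\left(n \right)} = \frac{n - 13}{n + 12} = \frac{-13 + n}{12 + n}$)
$- 933 l{\left(14 \right)} + \frac{-391 + 310}{-326 - 348} = - 933 \frac{-13 + 14}{12 + 14} + \frac{-391 + 310}{-326 - 348} = - 933 \cdot \frac{1}{26} \cdot 1 - \frac{81}{-674} = - 933 \cdot \frac{1}{26} \cdot 1 - - \frac{81}{674} = \left(-933\right) \frac{1}{26} + \frac{81}{674} = - \frac{933}{26} + \frac{81}{674} = - \frac{156684}{4381}$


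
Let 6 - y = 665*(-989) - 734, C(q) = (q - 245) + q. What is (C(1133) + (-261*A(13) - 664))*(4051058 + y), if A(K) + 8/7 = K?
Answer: -57286151212/7 ≈ -8.1837e+9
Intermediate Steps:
A(K) = -8/7 + K
C(q) = -245 + 2*q (C(q) = (-245 + q) + q = -245 + 2*q)
y = 658425 (y = 6 - (665*(-989) - 734) = 6 - (-657685 - 734) = 6 - 1*(-658419) = 6 + 658419 = 658425)
(C(1133) + (-261*A(13) - 664))*(4051058 + y) = ((-245 + 2*1133) + (-261*(-8/7 + 13) - 664))*(4051058 + 658425) = ((-245 + 2266) + (-261*83/7 - 664))*4709483 = (2021 + (-21663/7 - 664))*4709483 = (2021 - 26311/7)*4709483 = -12164/7*4709483 = -57286151212/7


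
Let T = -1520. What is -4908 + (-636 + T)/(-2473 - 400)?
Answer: -14098528/2873 ≈ -4907.3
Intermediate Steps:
-4908 + (-636 + T)/(-2473 - 400) = -4908 + (-636 - 1520)/(-2473 - 400) = -4908 - 2156/(-2873) = -4908 - 2156*(-1/2873) = -4908 + 2156/2873 = -14098528/2873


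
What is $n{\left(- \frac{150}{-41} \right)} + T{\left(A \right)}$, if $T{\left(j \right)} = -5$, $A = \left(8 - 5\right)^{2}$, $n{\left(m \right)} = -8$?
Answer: $-13$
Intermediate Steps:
$A = 9$ ($A = 3^{2} = 9$)
$n{\left(- \frac{150}{-41} \right)} + T{\left(A \right)} = -8 - 5 = -13$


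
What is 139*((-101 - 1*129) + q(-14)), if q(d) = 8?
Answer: -30858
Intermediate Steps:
139*((-101 - 1*129) + q(-14)) = 139*((-101 - 1*129) + 8) = 139*((-101 - 129) + 8) = 139*(-230 + 8) = 139*(-222) = -30858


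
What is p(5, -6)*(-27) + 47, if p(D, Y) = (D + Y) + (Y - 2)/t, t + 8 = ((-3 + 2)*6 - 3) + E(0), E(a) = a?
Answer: 1042/17 ≈ 61.294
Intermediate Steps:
t = -17 (t = -8 + (((-3 + 2)*6 - 3) + 0) = -8 + ((-1*6 - 3) + 0) = -8 + ((-6 - 3) + 0) = -8 + (-9 + 0) = -8 - 9 = -17)
p(D, Y) = 2/17 + D + 16*Y/17 (p(D, Y) = (D + Y) + (Y - 2)/(-17) = (D + Y) + (-2 + Y)*(-1/17) = (D + Y) + (2/17 - Y/17) = 2/17 + D + 16*Y/17)
p(5, -6)*(-27) + 47 = (2/17 + 5 + (16/17)*(-6))*(-27) + 47 = (2/17 + 5 - 96/17)*(-27) + 47 = -9/17*(-27) + 47 = 243/17 + 47 = 1042/17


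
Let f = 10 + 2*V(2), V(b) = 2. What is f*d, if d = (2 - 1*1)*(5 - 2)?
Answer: 42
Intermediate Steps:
d = 3 (d = (2 - 1)*3 = 1*3 = 3)
f = 14 (f = 10 + 2*2 = 10 + 4 = 14)
f*d = 14*3 = 42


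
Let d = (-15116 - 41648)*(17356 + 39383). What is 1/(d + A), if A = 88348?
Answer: -1/3220644248 ≈ -3.1050e-10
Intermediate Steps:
d = -3220732596 (d = -56764*56739 = -3220732596)
1/(d + A) = 1/(-3220732596 + 88348) = 1/(-3220644248) = -1/3220644248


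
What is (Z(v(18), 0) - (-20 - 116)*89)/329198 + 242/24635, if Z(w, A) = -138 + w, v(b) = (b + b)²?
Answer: 203187643/4054896365 ≈ 0.050109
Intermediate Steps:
v(b) = 4*b² (v(b) = (2*b)² = 4*b²)
(Z(v(18), 0) - (-20 - 116)*89)/329198 + 242/24635 = ((-138 + 4*18²) - (-20 - 116)*89)/329198 + 242/24635 = ((-138 + 4*324) - (-136)*89)*(1/329198) + 242*(1/24635) = ((-138 + 1296) - 1*(-12104))*(1/329198) + 242/24635 = (1158 + 12104)*(1/329198) + 242/24635 = 13262*(1/329198) + 242/24635 = 6631/164599 + 242/24635 = 203187643/4054896365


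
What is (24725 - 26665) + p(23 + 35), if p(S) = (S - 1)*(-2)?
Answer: -2054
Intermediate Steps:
p(S) = 2 - 2*S (p(S) = (-1 + S)*(-2) = 2 - 2*S)
(24725 - 26665) + p(23 + 35) = (24725 - 26665) + (2 - 2*(23 + 35)) = -1940 + (2 - 2*58) = -1940 + (2 - 116) = -1940 - 114 = -2054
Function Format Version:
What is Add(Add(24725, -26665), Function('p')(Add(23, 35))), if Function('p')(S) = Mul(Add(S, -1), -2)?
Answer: -2054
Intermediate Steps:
Function('p')(S) = Add(2, Mul(-2, S)) (Function('p')(S) = Mul(Add(-1, S), -2) = Add(2, Mul(-2, S)))
Add(Add(24725, -26665), Function('p')(Add(23, 35))) = Add(Add(24725, -26665), Add(2, Mul(-2, Add(23, 35)))) = Add(-1940, Add(2, Mul(-2, 58))) = Add(-1940, Add(2, -116)) = Add(-1940, -114) = -2054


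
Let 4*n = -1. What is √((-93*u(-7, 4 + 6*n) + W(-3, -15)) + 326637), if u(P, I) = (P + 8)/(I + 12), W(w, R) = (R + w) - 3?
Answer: √274678662/29 ≈ 571.50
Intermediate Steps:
n = -¼ (n = (¼)*(-1) = -¼ ≈ -0.25000)
W(w, R) = -3 + R + w
u(P, I) = (8 + P)/(12 + I)
√((-93*u(-7, 4 + 6*n) + W(-3, -15)) + 326637) = √((-93*(8 - 7)/(12 + (4 + 6*(-¼))) + (-3 - 15 - 3)) + 326637) = √((-93/(12 + (4 - 3/2)) - 21) + 326637) = √((-93/(12 + 5/2) - 21) + 326637) = √((-93/29/2 - 21) + 326637) = √((-186/29 - 21) + 326637) = √(-795/29 + 326637) = √(9471678/29) = √274678662/29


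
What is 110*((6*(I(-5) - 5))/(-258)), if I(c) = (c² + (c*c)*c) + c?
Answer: 12100/43 ≈ 281.40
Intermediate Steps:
I(c) = c + c² + c³ (I(c) = (c² + c²*c) + c = (c² + c³) + c = c + c² + c³)
110*((6*(I(-5) - 5))/(-258)) = 110*((6*(-5*(1 - 5 + (-5)²) - 5))/(-258)) = 110*((6*(-5*(1 - 5 + 25) - 5))*(-1/258)) = 110*((6*(-5*21 - 5))*(-1/258)) = 110*((6*(-105 - 5))*(-1/258)) = 110*((6*(-110))*(-1/258)) = 110*(-660*(-1/258)) = 110*(110/43) = 12100/43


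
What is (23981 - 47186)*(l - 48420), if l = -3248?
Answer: 1198955940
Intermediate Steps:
(23981 - 47186)*(l - 48420) = (23981 - 47186)*(-3248 - 48420) = -23205*(-51668) = 1198955940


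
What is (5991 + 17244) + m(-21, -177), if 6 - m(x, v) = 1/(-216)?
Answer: 5020057/216 ≈ 23241.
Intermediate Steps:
m(x, v) = 1297/216 (m(x, v) = 6 - 1/(-216) = 6 - 1*(-1/216) = 6 + 1/216 = 1297/216)
(5991 + 17244) + m(-21, -177) = (5991 + 17244) + 1297/216 = 23235 + 1297/216 = 5020057/216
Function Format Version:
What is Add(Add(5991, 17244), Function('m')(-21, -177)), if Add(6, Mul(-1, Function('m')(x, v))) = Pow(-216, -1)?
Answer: Rational(5020057, 216) ≈ 23241.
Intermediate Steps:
Function('m')(x, v) = Rational(1297, 216) (Function('m')(x, v) = Add(6, Mul(-1, Pow(-216, -1))) = Add(6, Mul(-1, Rational(-1, 216))) = Add(6, Rational(1, 216)) = Rational(1297, 216))
Add(Add(5991, 17244), Function('m')(-21, -177)) = Add(Add(5991, 17244), Rational(1297, 216)) = Add(23235, Rational(1297, 216)) = Rational(5020057, 216)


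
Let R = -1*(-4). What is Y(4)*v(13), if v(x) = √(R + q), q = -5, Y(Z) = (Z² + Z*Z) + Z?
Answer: 36*I ≈ 36.0*I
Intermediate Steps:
Y(Z) = Z + 2*Z² (Y(Z) = (Z² + Z²) + Z = 2*Z² + Z = Z + 2*Z²)
R = 4
v(x) = I (v(x) = √(4 - 5) = √(-1) = I)
Y(4)*v(13) = (4*(1 + 2*4))*I = (4*(1 + 8))*I = (4*9)*I = 36*I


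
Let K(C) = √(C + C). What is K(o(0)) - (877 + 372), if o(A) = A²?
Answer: -1249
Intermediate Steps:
K(C) = √2*√C (K(C) = √(2*C) = √2*√C)
K(o(0)) - (877 + 372) = √2*√(0²) - (877 + 372) = √2*√0 - 1*1249 = √2*0 - 1249 = 0 - 1249 = -1249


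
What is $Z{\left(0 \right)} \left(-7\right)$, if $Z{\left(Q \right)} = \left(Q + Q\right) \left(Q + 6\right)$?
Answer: $0$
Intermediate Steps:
$Z{\left(Q \right)} = 2 Q \left(6 + Q\right)$
$Z{\left(0 \right)} \left(-7\right) = 2 \cdot 0 \left(6 + 0\right) \left(-7\right) = 2 \cdot 0 \cdot 6 \left(-7\right) = 0 \left(-7\right) = 0$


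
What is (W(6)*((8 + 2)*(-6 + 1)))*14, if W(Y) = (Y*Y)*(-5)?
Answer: 126000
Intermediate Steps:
W(Y) = -5*Y**2 (W(Y) = Y**2*(-5) = -5*Y**2)
(W(6)*((8 + 2)*(-6 + 1)))*14 = ((-5*6**2)*((8 + 2)*(-6 + 1)))*14 = ((-5*36)*(10*(-5)))*14 = -180*(-50)*14 = 9000*14 = 126000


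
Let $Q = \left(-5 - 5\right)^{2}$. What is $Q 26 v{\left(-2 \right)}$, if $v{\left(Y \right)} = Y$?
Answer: $-5200$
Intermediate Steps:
$Q = 100$ ($Q = \left(-10\right)^{2} = 100$)
$Q 26 v{\left(-2 \right)} = 100 \cdot 26 \left(-2\right) = 2600 \left(-2\right) = -5200$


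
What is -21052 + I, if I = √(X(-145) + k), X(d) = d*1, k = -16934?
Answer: -21052 + I*√17079 ≈ -21052.0 + 130.69*I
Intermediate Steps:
X(d) = d
I = I*√17079 (I = √(-145 - 16934) = √(-17079) = I*√17079 ≈ 130.69*I)
-21052 + I = -21052 + I*√17079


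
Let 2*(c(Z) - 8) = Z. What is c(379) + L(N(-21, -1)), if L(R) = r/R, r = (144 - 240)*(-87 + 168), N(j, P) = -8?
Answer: 2339/2 ≈ 1169.5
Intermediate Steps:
c(Z) = 8 + Z/2
r = -7776 (r = -96*81 = -7776)
L(R) = -7776/R
c(379) + L(N(-21, -1)) = (8 + (½)*379) - 7776/(-8) = (8 + 379/2) - 7776*(-⅛) = 395/2 + 972 = 2339/2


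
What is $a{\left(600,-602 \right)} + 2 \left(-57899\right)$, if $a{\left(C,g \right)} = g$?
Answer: $-116400$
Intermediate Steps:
$a{\left(600,-602 \right)} + 2 \left(-57899\right) = -602 + 2 \left(-57899\right) = -602 - 115798 = -116400$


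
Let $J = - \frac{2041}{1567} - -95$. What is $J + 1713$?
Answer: $\frac{2831095}{1567} \approx 1806.7$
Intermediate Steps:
$J = \frac{146824}{1567}$ ($J = \left(-2041\right) \frac{1}{1567} + 95 = - \frac{2041}{1567} + 95 = \frac{146824}{1567} \approx 93.698$)
$J + 1713 = \frac{146824}{1567} + 1713 = \frac{2831095}{1567}$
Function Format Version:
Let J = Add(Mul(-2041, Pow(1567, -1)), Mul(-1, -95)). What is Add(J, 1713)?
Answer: Rational(2831095, 1567) ≈ 1806.7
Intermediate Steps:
J = Rational(146824, 1567) (J = Add(Mul(-2041, Rational(1, 1567)), 95) = Add(Rational(-2041, 1567), 95) = Rational(146824, 1567) ≈ 93.698)
Add(J, 1713) = Add(Rational(146824, 1567), 1713) = Rational(2831095, 1567)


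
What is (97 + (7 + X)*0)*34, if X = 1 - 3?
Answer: 3298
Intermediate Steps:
X = -2
(97 + (7 + X)*0)*34 = (97 + (7 - 2)*0)*34 = (97 + 5*0)*34 = (97 + 0)*34 = 97*34 = 3298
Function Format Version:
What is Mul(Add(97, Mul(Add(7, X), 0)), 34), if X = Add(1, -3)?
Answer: 3298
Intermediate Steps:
X = -2
Mul(Add(97, Mul(Add(7, X), 0)), 34) = Mul(Add(97, Mul(Add(7, -2), 0)), 34) = Mul(Add(97, Mul(5, 0)), 34) = Mul(Add(97, 0), 34) = Mul(97, 34) = 3298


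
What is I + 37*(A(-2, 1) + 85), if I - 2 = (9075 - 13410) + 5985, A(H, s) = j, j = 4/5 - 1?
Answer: 23948/5 ≈ 4789.6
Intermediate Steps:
j = -⅕ (j = 4*(⅕) - 1 = ⅘ - 1 = -⅕ ≈ -0.20000)
A(H, s) = -⅕
I = 1652 (I = 2 + ((9075 - 13410) + 5985) = 2 + (-4335 + 5985) = 2 + 1650 = 1652)
I + 37*(A(-2, 1) + 85) = 1652 + 37*(-⅕ + 85) = 1652 + 37*(424/5) = 1652 + 15688/5 = 23948/5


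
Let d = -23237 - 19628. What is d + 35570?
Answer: -7295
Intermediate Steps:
d = -42865
d + 35570 = -42865 + 35570 = -7295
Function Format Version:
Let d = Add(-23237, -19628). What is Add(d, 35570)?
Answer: -7295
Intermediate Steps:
d = -42865
Add(d, 35570) = Add(-42865, 35570) = -7295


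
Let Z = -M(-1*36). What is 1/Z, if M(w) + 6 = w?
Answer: 1/42 ≈ 0.023810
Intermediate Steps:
M(w) = -6 + w
Z = 42 (Z = -(-6 - 1*36) = -(-6 - 36) = -1*(-42) = 42)
1/Z = 1/42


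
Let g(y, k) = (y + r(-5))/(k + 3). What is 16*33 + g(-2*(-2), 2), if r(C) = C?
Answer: 2639/5 ≈ 527.80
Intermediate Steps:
g(y, k) = (-5 + y)/(3 + k) (g(y, k) = (y - 5)/(k + 3) = (-5 + y)/(3 + k))
16*33 + g(-2*(-2), 2) = 16*33 + (-5 - 2*(-2))/(3 + 2) = 528 + (-5 + 4)/5 = 528 + (⅕)*(-1) = 528 - ⅕ = 2639/5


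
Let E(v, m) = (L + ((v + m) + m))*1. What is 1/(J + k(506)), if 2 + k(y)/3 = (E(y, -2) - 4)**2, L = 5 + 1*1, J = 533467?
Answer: 1/1295509 ≈ 7.7190e-7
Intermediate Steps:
L = 6 (L = 5 + 1 = 6)
E(v, m) = 6 + v + 2*m (E(v, m) = (6 + ((v + m) + m))*1 = (6 + ((m + v) + m))*1 = (6 + (v + 2*m))*1 = (6 + v + 2*m)*1 = 6 + v + 2*m)
k(y) = -6 + 3*(-2 + y)**2 (k(y) = -6 + 3*((6 + y + 2*(-2)) - 4)**2 = -6 + 3*((6 + y - 4) - 4)**2 = -6 + 3*((2 + y) - 4)**2 = -6 + 3*(-2 + y)**2)
1/(J + k(506)) = 1/(533467 + (-6 + 3*(-2 + 506)**2)) = 1/(533467 + (-6 + 3*504**2)) = 1/(533467 + (-6 + 3*254016)) = 1/(533467 + (-6 + 762048)) = 1/(533467 + 762042) = 1/1295509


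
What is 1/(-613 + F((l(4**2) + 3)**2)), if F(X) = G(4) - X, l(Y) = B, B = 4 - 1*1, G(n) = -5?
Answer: -1/654 ≈ -0.0015291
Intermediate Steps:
B = 3 (B = 4 - 1 = 3)
l(Y) = 3
F(X) = -5 - X
1/(-613 + F((l(4**2) + 3)**2)) = 1/(-613 + (-5 - (3 + 3)**2)) = 1/(-613 + (-5 - 1*6**2)) = 1/(-613 + (-5 - 1*36)) = 1/(-613 + (-5 - 36)) = 1/(-613 - 41) = 1/(-654) = -1/654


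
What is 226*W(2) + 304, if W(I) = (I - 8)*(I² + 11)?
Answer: -20036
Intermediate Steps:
W(I) = (-8 + I)*(11 + I²)
226*W(2) + 304 = 226*(-88 + 2³ - 8*2² + 11*2) + 304 = 226*(-88 + 8 - 8*4 + 22) + 304 = 226*(-88 + 8 - 32 + 22) + 304 = 226*(-90) + 304 = -20340 + 304 = -20036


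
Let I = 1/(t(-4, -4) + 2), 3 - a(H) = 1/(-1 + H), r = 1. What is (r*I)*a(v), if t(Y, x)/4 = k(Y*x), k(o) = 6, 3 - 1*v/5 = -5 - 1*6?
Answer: 103/897 ≈ 0.11483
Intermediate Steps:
v = 70 (v = 15 - 5*(-5 - 1*6) = 15 - 5*(-5 - 6) = 15 - 5*(-11) = 15 + 55 = 70)
a(H) = 3 - 1/(-1 + H)
t(Y, x) = 24 (t(Y, x) = 4*6 = 24)
I = 1/26 (I = 1/(24 + 2) = 1/26 ≈ 0.038462)
(r*I)*a(v) = (1*(1/26))*((-4 + 3*70)/(-1 + 70)) = ((-4 + 210)/69)/26 = ((1/69)*206)/26 = (1/26)*(206/69) = 103/897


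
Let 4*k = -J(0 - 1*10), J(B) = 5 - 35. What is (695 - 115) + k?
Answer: 1175/2 ≈ 587.50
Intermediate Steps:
J(B) = -30
k = 15/2 (k = (-1*(-30))/4 = (¼)*30 = 15/2 ≈ 7.5000)
(695 - 115) + k = (695 - 115) + 15/2 = 580 + 15/2 = 1175/2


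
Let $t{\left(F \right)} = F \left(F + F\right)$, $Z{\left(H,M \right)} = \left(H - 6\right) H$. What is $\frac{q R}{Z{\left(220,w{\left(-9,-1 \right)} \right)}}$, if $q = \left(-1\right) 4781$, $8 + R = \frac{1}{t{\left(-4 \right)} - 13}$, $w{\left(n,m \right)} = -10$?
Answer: $\frac{721931}{894520} \approx 0.80706$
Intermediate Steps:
$Z{\left(H,M \right)} = H \left(-6 + H\right)$ ($Z{\left(H,M \right)} = \left(-6 + H\right) H = H \left(-6 + H\right)$)
$t{\left(F \right)} = 2 F^{2}$ ($t{\left(F \right)} = F 2 F = 2 F^{2}$)
$R = - \frac{151}{19}$ ($R = -8 + \frac{1}{2 \left(-4\right)^{2} - 13} = -8 + \frac{1}{2 \cdot 16 - 13} = -8 + \frac{1}{32 - 13} = -8 + \frac{1}{19} = - \frac{151}{19} \approx -7.9474$)
$q = -4781$
$\frac{q R}{Z{\left(220,w{\left(-9,-1 \right)} \right)}} = \frac{\left(-4781\right) \left(- \frac{151}{19}\right)}{220 \left(-6 + 220\right)} = \frac{721931}{19 \cdot 220 \cdot 214} = \frac{721931}{19 \cdot 47080} = \frac{721931}{19} \cdot \frac{1}{47080} = \frac{721931}{894520}$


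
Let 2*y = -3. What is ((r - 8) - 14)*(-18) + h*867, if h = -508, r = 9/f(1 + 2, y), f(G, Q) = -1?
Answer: -439878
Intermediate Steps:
y = -3/2 (y = (½)*(-3) = -3/2 ≈ -1.5000)
r = -9 (r = 9/(-1) = 9*(-1) = -9)
((r - 8) - 14)*(-18) + h*867 = ((-9 - 8) - 14)*(-18) - 508*867 = (-17 - 14)*(-18) - 440436 = -31*(-18) - 440436 = 558 - 440436 = -439878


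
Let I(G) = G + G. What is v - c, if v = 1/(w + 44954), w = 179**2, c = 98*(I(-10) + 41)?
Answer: -158455709/76995 ≈ -2058.0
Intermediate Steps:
I(G) = 2*G
c = 2058 (c = 98*(2*(-10) + 41) = 98*(-20 + 41) = 98*21 = 2058)
w = 32041
v = 1/76995 (v = 1/(32041 + 44954) = 1/76995 ≈ 1.2988e-5)
v - c = 1/76995 - 1*2058 = 1/76995 - 2058 = -158455709/76995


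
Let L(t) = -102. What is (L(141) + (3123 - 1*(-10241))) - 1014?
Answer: 12248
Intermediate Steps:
(L(141) + (3123 - 1*(-10241))) - 1014 = (-102 + (3123 - 1*(-10241))) - 1014 = (-102 + (3123 + 10241)) - 1014 = (-102 + 13364) - 1014 = 13262 - 1014 = 12248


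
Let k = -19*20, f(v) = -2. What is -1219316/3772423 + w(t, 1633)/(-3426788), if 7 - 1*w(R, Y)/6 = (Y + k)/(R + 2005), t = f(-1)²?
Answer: -299806066406459/927533334980497 ≈ -0.32323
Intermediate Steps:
k = -380
t = 4 (t = (-2)² = 4)
w(R, Y) = 42 - 6*(-380 + Y)/(2005 + R) (w(R, Y) = 42 - 6*(Y - 380)/(R + 2005) = 42 - 6*(-380 + Y)/(2005 + R))
-1219316/3772423 + w(t, 1633)/(-3426788) = -1219316/3772423 + (6*(14415 - 1*1633 + 7*4)/(2005 + 4))/(-3426788) = -1219316*1/3772423 + (6*(14415 - 1633 + 28)/2009)*(-1/3426788) = -1219316/3772423 + (6*(1/2009)*12810)*(-1/3426788) = -1219316/3772423 + (10980/287)*(-1/3426788) = -1219316/3772423 - 2745/245872039 = -299806066406459/927533334980497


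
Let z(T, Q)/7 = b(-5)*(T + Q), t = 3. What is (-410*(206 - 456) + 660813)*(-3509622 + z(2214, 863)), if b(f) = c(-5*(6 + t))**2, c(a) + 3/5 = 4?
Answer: -62222053815827/25 ≈ -2.4889e+12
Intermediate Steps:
c(a) = 17/5 (c(a) = -3/5 + 4 = 17/5)
b(f) = 289/25 (b(f) = (17/5)**2 = 289/25)
z(T, Q) = 2023*Q/25 + 2023*T/25 (z(T, Q) = 7*(289*(T + Q)/25) = 7*(289*(Q + T)/25) = 7*(289*Q/25 + 289*T/25) = 2023*Q/25 + 2023*T/25)
(-410*(206 - 456) + 660813)*(-3509622 + z(2214, 863)) = (-410*(206 - 456) + 660813)*(-3509622 + ((2023/25)*863 + (2023/25)*2214)) = (-410*(-250) + 660813)*(-3509622 + (1745849/25 + 4478922/25)) = (102500 + 660813)*(-3509622 + 6224771/25) = 763313*(-81515779/25) = -62222053815827/25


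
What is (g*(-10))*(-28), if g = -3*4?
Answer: -3360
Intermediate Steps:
g = -12
(g*(-10))*(-28) = -12*(-10)*(-28) = 120*(-28) = -3360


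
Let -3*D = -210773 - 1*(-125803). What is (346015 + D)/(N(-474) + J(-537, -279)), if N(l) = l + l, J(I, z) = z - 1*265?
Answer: -1123015/4476 ≈ -250.90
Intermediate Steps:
J(I, z) = -265 + z (J(I, z) = z - 265 = -265 + z)
D = 84970/3 (D = -(-210773 - 1*(-125803))/3 = -(-210773 + 125803)/3 = -1/3*(-84970) = 84970/3 ≈ 28323.)
N(l) = 2*l
(346015 + D)/(N(-474) + J(-537, -279)) = (346015 + 84970/3)/(2*(-474) + (-265 - 279)) = 1123015/(3*(-948 - 544)) = (1123015/3)/(-1492) = (1123015/3)*(-1/1492) = -1123015/4476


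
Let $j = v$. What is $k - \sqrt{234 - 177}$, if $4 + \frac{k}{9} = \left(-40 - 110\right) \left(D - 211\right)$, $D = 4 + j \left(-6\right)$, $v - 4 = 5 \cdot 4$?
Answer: $473814 - \sqrt{57} \approx 4.7381 \cdot 10^{5}$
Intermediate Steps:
$v = 24$ ($v = 4 + 5 \cdot 4 = 4 + 20 = 24$)
$j = 24$
$D = -140$ ($D = 4 + 24 \left(-6\right) = 4 - 144 = -140$)
$k = 473814$ ($k = -36 + 9 \left(-40 - 110\right) \left(-140 - 211\right) = -36 + 9 \left(\left(-150\right) \left(-351\right)\right) = -36 + 9 \cdot 52650 = -36 + 473850 = 473814$)
$k - \sqrt{234 - 177} = 473814 - \sqrt{234 - 177} = 473814 - \sqrt{57}$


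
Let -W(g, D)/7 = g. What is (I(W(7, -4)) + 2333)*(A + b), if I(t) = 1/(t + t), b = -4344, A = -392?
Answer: -541402944/49 ≈ -1.1049e+7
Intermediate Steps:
W(g, D) = -7*g
I(t) = 1/(2*t)
(I(W(7, -4)) + 2333)*(A + b) = (1/(2*((-7*7))) + 2333)*(-392 - 4344) = ((½)/(-49) + 2333)*(-4736) = ((½)*(-1/49) + 2333)*(-4736) = (-1/98 + 2333)*(-4736) = (228633/98)*(-4736) = -541402944/49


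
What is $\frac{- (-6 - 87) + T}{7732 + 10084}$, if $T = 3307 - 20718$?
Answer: $- \frac{8659}{8908} \approx -0.97205$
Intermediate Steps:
$T = -17411$ ($T = 3307 - 20718 = -17411$)
$\frac{- (-6 - 87) + T}{7732 + 10084} = \frac{- (-6 - 87) - 17411}{7732 + 10084} = \frac{\left(-1\right) \left(-93\right) - 17411}{17816} = \left(93 - 17411\right) \frac{1}{17816} = \left(-17318\right) \frac{1}{17816} = - \frac{8659}{8908}$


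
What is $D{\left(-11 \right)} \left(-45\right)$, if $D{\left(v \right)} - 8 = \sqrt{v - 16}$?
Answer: $-360 - 135 i \sqrt{3} \approx -360.0 - 233.83 i$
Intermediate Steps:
$D{\left(v \right)} = 8 + \sqrt{-16 + v}$ ($D{\left(v \right)} = 8 + \sqrt{v - 16} = 8 + \sqrt{-16 + v}$)
$D{\left(-11 \right)} \left(-45\right) = \left(8 + \sqrt{-16 - 11}\right) \left(-45\right) = \left(8 + \sqrt{-27}\right) \left(-45\right) = \left(8 + 3 i \sqrt{3}\right) \left(-45\right) = -360 - 135 i \sqrt{3}$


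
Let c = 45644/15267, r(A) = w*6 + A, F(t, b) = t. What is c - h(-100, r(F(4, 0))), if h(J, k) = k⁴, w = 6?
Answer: -39083474356/15267 ≈ -2.5600e+6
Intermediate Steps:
r(A) = 36 + A (r(A) = 6*6 + A = 36 + A)
c = 45644/15267 (c = 45644*(1/15267) = 45644/15267 ≈ 2.9897)
c - h(-100, r(F(4, 0))) = 45644/15267 - (36 + 4)⁴ = 45644/15267 - 1*40⁴ = 45644/15267 - 1*2560000 = 45644/15267 - 2560000 = -39083474356/15267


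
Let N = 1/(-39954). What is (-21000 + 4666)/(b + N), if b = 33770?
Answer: -652608636/1349246579 ≈ -0.48368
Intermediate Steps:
N = -1/39954 ≈ -2.5029e-5
(-21000 + 4666)/(b + N) = (-21000 + 4666)/(33770 - 1/39954) = -16334/1349246579/39954 = -16334*39954/1349246579 = -652608636/1349246579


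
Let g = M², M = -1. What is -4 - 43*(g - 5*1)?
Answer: 168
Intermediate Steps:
g = 1 (g = (-1)² = 1)
-4 - 43*(g - 5*1) = -4 - 43*(1 - 5*1) = -4 - 43*(1 - 5) = -4 - 43*(-4) = -4 + 172 = 168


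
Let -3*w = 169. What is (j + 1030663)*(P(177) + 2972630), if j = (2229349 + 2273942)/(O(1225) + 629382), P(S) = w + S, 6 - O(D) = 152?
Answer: 1445949120179496317/471927 ≈ 3.0639e+12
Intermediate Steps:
w = -169/3 (w = -⅓*169 = -169/3 ≈ -56.333)
O(D) = -146 (O(D) = 6 - 1*152 = 6 - 152 = -146)
P(S) = -169/3 + S
j = 4503291/629236 (j = (2229349 + 2273942)/(-146 + 629382) = 4503291/629236 ≈ 7.1568)
(j + 1030663)*(P(177) + 2972630) = (4503291/629236 + 1030663)*((-169/3 + 177) + 2972630) = 648534766759*(362/3 + 2972630)/629236 = (648534766759/629236)*(8918252/3) = 1445949120179496317/471927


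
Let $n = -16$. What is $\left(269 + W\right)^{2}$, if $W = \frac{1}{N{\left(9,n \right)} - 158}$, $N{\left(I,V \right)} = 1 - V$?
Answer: $\frac{1438533184}{19881} \approx 72357.0$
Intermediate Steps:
$W = - \frac{1}{141}$ ($W = \frac{1}{\left(1 - -16\right) - 158} = \frac{1}{\left(1 + 16\right) - 158} = \frac{1}{17 - 158} = \frac{1}{-141} = - \frac{1}{141} \approx -0.0070922$)
$\left(269 + W\right)^{2} = \left(269 - \frac{1}{141}\right)^{2} = \left(\frac{37928}{141}\right)^{2} = \frac{1438533184}{19881}$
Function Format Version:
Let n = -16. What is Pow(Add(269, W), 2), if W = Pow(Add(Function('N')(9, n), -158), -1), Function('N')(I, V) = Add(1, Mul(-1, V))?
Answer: Rational(1438533184, 19881) ≈ 72357.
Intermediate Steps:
W = Rational(-1, 141) (W = Pow(Add(Add(1, Mul(-1, -16)), -158), -1) = Pow(Add(Add(1, 16), -158), -1) = Pow(Add(17, -158), -1) = Pow(-141, -1) = Rational(-1, 141) ≈ -0.0070922)
Pow(Add(269, W), 2) = Pow(Add(269, Rational(-1, 141)), 2) = Pow(Rational(37928, 141), 2) = Rational(1438533184, 19881)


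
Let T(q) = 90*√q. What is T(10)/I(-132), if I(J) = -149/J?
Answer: 11880*√10/149 ≈ 252.13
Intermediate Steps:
T(10)/I(-132) = (90*√10)/((-149/(-132))) = (90*√10)/((-149*(-1/132))) = (90*√10)/(149/132) = (90*√10)*(132/149) = 11880*√10/149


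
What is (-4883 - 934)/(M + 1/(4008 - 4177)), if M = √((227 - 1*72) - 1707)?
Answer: 983073*I/(I + 676*√97) ≈ 0.022178 + 147.66*I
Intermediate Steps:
M = 4*I*√97 (M = √((227 - 72) - 1707) = √(155 - 1707) = √(-1552) = 4*I*√97 ≈ 39.395*I)
(-4883 - 934)/(M + 1/(4008 - 4177)) = (-4883 - 934)/(4*I*√97 + 1/(4008 - 4177)) = -5817/(4*I*√97 + 1/(-169)) = -5817/(4*I*√97 - 1/169) = -5817/(-1/169 + 4*I*√97)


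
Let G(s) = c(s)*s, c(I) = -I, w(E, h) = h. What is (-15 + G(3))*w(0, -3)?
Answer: 72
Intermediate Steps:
G(s) = -s**2 (G(s) = (-s)*s = -s**2)
(-15 + G(3))*w(0, -3) = (-15 - 1*3**2)*(-3) = (-15 - 1*9)*(-3) = (-15 - 9)*(-3) = -24*(-3) = 72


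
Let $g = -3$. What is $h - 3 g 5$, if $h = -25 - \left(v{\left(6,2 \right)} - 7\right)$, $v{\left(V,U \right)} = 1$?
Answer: $26$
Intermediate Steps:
$h = -19$ ($h = -25 - \left(1 - 7\right) = -25 - -6 = -25 + 6 = -19$)
$h - 3 g 5 = -19 - 3 \left(\left(-3\right) 5\right) = -19 - -45 = -19 + 45 = 26$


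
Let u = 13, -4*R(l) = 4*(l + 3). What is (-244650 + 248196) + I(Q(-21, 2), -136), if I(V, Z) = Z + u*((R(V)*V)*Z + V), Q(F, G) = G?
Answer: 21116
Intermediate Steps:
R(l) = -3 - l (R(l) = -(l + 3) = -(3 + l) = -(12 + 4*l)/4 = -3 - l)
I(V, Z) = Z + 13*V + 13*V*Z*(-3 - V) (I(V, Z) = Z + 13*(((-3 - V)*V)*Z + V) = Z + 13*((V*(-3 - V))*Z + V) = Z + 13*(V*Z*(-3 - V) + V) = Z + 13*(V + V*Z*(-3 - V)) = Z + (13*V + 13*V*Z*(-3 - V)) = Z + 13*V + 13*V*Z*(-3 - V))
(-244650 + 248196) + I(Q(-21, 2), -136) = (-244650 + 248196) + (-136 + 13*2 - 13*2*(-136)*(3 + 2)) = 3546 + (-136 + 26 - 13*2*(-136)*5) = 3546 + (-136 + 26 + 17680) = 3546 + 17570 = 21116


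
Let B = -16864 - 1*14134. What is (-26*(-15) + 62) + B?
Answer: -30546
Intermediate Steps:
B = -30998 (B = -16864 - 14134 = -30998)
(-26*(-15) + 62) + B = (-26*(-15) + 62) - 30998 = (390 + 62) - 30998 = 452 - 30998 = -30546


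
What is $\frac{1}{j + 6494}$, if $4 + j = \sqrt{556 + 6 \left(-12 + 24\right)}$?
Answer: $\frac{3245}{21059736} - \frac{\sqrt{157}}{21059736} \approx 0.00015349$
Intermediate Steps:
$j = -4 + 2 \sqrt{157}$ ($j = -4 + \sqrt{556 + 6 \left(-12 + 24\right)} = -4 + \sqrt{556 + 6 \cdot 12} = -4 + \sqrt{556 + 72} = -4 + \sqrt{628} = -4 + 2 \sqrt{157} \approx 21.06$)
$\frac{1}{j + 6494} = \frac{1}{\left(-4 + 2 \sqrt{157}\right) + 6494} = \frac{1}{6490 + 2 \sqrt{157}}$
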